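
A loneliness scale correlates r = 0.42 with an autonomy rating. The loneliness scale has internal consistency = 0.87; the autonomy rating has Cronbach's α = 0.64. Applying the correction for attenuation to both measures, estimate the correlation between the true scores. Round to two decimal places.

0.56

r_true = r_obs / √(r_xx · r_yy) = 0.42 / √(0.87 × 0.64) = 0.42 / √0.5568 = 0.42 / 0.7462 ≈ 0.56.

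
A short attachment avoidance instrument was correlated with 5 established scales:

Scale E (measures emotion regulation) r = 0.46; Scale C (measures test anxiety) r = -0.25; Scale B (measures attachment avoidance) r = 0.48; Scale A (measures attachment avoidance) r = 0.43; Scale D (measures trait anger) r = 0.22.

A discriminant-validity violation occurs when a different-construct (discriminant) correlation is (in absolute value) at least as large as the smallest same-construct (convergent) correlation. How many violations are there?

Convergent (same construct = attachment avoidance): Scale B, Scale A.
Smallest convergent = 0.43. Discriminant |r|: 0.46, 0.25, 0.22; count ≥ 0.43 → 1.

1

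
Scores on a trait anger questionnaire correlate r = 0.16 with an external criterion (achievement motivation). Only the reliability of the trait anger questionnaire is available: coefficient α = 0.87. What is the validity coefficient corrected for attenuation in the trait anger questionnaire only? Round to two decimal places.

Single correction: r_c = r_obs / √r_xx = 0.16 / √0.87 = 0.16 / 0.9327 ≈ 0.17.

0.17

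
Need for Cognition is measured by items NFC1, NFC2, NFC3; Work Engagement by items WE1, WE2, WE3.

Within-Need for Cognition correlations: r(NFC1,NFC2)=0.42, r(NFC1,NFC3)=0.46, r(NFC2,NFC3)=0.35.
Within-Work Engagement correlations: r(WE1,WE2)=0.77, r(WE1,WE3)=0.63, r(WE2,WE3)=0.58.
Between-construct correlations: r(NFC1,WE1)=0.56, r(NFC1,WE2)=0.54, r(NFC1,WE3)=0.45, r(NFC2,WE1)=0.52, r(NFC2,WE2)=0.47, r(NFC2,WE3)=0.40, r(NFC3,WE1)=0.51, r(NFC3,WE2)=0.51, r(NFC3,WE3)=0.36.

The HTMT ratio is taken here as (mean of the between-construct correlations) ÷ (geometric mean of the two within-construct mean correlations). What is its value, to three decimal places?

0.923

Mean between = 4.32/9 = 0.4800.
Mean within-NFC = 1.23/3 = 0.4100; mean within-WE = 1.98/3 = 0.6600.
Geometric mean = √(0.4100 × 0.6600) = 0.5202.
HTMT = 0.4800 / 0.5202 = 0.923.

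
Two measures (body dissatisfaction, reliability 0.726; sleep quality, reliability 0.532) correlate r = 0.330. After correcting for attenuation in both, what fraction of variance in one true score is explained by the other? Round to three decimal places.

0.282

Disattenuated r = 0.330 / √(0.726 × 0.532) = 0.330 / 0.6215 = 0.5310.
Shared true-score variance = 0.5310² = 0.2820 ≈ 0.282.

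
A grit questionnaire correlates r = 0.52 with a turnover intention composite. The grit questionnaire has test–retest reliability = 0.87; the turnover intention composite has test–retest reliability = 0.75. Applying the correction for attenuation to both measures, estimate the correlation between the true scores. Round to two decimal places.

r_true = r_obs / √(r_xx · r_yy) = 0.52 / √(0.87 × 0.75) = 0.52 / √0.6525 = 0.52 / 0.8078 ≈ 0.64.

0.64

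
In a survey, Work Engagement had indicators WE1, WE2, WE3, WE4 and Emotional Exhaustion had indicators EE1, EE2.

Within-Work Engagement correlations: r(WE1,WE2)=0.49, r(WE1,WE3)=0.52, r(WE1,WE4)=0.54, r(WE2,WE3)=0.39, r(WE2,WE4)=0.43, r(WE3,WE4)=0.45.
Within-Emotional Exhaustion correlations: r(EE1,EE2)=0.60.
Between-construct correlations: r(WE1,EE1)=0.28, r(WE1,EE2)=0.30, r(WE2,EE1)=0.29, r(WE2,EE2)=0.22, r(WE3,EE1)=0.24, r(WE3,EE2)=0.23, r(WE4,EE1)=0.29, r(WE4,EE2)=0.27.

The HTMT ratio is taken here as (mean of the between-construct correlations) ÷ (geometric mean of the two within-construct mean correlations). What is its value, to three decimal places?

Mean between = 2.12/8 = 0.2650.
Mean within-WE = 2.82/6 = 0.4700; mean within-EE = 0.60/1 = 0.6000.
Geometric mean = √(0.4700 × 0.6000) = 0.5310.
HTMT = 0.2650 / 0.5310 = 0.499.

0.499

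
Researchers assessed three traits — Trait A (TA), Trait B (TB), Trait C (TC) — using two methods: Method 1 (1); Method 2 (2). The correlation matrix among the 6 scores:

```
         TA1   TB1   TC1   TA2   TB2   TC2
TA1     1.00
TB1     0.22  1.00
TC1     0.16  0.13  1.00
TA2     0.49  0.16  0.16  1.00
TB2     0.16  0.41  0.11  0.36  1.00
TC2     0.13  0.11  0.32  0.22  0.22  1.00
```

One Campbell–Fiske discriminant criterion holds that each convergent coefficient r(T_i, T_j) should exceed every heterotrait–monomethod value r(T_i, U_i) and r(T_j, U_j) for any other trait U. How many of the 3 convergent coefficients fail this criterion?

0

Checking each validity diagonal entry against its comparison values:
TA (methods 1·2): 0.49 vs {0.22, 0.36, 0.16, 0.22} → pass.
TB (methods 1·2): 0.41 vs {0.22, 0.36, 0.13, 0.22} → pass.
TC (methods 1·2): 0.32 vs {0.16, 0.22, 0.13, 0.22} → pass.
0 of 3 fail.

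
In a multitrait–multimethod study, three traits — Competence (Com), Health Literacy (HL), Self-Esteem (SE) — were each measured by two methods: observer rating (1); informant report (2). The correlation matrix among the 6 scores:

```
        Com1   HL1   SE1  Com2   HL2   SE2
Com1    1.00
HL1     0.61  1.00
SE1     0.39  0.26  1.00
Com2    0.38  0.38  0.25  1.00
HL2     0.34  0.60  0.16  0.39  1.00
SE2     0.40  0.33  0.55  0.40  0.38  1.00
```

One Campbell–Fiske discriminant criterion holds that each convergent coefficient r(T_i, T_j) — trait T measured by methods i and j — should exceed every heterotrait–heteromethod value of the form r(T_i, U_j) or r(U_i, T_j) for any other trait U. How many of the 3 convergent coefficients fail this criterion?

1

Each convergent coefficient versus the relevant comparison correlations:
Com (methods 1·2): 0.38 vs {0.34, 0.38, 0.40, 0.25} → fail.
HL (methods 1·2): 0.60 vs {0.38, 0.34, 0.33, 0.16} → pass.
SE (methods 1·2): 0.55 vs {0.25, 0.40, 0.16, 0.33} → pass.
1 of 3 fail.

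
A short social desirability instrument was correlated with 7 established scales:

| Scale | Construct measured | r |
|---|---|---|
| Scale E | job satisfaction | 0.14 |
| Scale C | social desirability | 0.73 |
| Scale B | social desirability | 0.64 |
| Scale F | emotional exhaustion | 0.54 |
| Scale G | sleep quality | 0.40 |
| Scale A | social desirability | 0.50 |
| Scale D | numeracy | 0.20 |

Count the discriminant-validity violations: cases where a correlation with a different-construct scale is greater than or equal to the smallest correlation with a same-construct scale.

1

Convergent (same construct = social desirability): Scale C, Scale B, Scale A.
Smallest convergent = 0.50. Discriminant values: 0.14, 0.54, 0.40, 0.20; count ≥ 0.50 → 1.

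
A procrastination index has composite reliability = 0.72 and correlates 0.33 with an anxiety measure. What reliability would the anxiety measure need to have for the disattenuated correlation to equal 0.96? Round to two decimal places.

r_true = r_obs / √(r_xx · r_yy) ⇒ 0.96 = 0.33 / √(0.72 · r_yy).
√(0.72 · r_yy) = 0.33 / 0.96 = 0.3438; 0.72 · r_yy = 0.1182; r_yy = 0.1182 / 0.72 ≈ 0.16.

0.16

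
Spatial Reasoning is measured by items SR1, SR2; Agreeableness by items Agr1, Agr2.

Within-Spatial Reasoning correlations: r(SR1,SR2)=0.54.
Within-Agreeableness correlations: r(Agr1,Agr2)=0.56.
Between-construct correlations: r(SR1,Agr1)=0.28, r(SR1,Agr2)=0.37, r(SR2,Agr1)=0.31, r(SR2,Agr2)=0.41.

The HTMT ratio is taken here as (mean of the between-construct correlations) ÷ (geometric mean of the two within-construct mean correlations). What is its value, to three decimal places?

Between-construct mean = 1.37/4 = 0.3425.
Mean within-SR = 0.54/1 = 0.5400; mean within-Agr = 0.56/1 = 0.5600.
Geometric mean = √(0.5400 × 0.5600) = 0.5499.
HTMT = 0.3425 / 0.5499 = 0.623.

0.623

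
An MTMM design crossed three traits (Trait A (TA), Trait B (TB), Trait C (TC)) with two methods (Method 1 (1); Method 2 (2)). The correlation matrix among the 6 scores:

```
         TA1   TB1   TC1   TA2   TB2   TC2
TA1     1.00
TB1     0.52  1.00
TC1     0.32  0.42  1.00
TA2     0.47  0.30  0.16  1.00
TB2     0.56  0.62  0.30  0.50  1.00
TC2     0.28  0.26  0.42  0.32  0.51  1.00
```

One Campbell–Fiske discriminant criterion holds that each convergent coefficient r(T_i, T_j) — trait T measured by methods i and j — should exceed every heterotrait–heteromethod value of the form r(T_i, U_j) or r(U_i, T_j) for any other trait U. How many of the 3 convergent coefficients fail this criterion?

Checking each validity diagonal entry against its comparison values:
TA (methods 1·2): 0.47 vs {0.56, 0.30, 0.28, 0.16} → fail.
TB (methods 1·2): 0.62 vs {0.30, 0.56, 0.26, 0.30} → pass.
TC (methods 1·2): 0.42 vs {0.16, 0.28, 0.30, 0.26} → pass.
1 of 3 fail.

1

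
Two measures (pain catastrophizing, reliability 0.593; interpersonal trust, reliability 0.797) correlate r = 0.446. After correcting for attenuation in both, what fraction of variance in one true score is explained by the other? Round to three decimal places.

Disattenuated r = 0.446 / √(0.593 × 0.797) = 0.446 / 0.6875 = 0.6487.
Shared true-score variance = 0.6487² = 0.4208 ≈ 0.421.

0.421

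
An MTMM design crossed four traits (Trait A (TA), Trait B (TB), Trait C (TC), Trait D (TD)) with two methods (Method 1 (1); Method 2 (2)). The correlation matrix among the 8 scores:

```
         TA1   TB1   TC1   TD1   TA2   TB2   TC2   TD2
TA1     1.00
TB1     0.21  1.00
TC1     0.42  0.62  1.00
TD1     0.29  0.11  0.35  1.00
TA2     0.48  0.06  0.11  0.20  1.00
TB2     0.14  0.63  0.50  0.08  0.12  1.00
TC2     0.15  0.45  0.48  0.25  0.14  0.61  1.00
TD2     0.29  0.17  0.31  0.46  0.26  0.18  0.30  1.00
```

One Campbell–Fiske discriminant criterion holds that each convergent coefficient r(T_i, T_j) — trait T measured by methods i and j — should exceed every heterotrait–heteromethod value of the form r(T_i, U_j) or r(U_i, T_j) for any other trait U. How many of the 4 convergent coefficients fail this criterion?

Checking each validity diagonal entry against its comparison values:
TA (methods 1·2): 0.48 vs {0.14, 0.06, 0.15, 0.11, 0.29, 0.20} → pass.
TB (methods 1·2): 0.63 vs {0.06, 0.14, 0.45, 0.50, 0.17, 0.08} → pass.
TC (methods 1·2): 0.48 vs {0.11, 0.15, 0.50, 0.45, 0.31, 0.25} → fail.
TD (methods 1·2): 0.46 vs {0.20, 0.29, 0.08, 0.17, 0.25, 0.31} → pass.
1 of 4 fail.

1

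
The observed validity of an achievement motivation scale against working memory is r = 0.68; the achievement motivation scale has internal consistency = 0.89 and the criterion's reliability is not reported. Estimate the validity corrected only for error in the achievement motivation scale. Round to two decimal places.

Single correction: r_c = r_obs / √r_xx = 0.68 / √0.89 = 0.68 / 0.9434 ≈ 0.72.

0.72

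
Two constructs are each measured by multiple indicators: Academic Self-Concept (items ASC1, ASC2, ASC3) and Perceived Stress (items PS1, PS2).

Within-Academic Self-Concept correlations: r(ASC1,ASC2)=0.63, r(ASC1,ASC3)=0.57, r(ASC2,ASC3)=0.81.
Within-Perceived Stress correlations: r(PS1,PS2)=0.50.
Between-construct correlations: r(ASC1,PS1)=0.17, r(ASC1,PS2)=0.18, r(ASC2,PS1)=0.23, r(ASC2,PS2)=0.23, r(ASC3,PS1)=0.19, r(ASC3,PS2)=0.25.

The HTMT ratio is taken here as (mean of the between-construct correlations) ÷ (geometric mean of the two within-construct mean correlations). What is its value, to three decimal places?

0.360

Mean between = 1.25/6 = 0.2083.
Mean within-ASC = 2.01/3 = 0.6700; mean within-PS = 0.50/1 = 0.5000.
Geometric mean = √(0.6700 × 0.5000) = 0.5788.
HTMT = 0.2083 / 0.5788 = 0.360.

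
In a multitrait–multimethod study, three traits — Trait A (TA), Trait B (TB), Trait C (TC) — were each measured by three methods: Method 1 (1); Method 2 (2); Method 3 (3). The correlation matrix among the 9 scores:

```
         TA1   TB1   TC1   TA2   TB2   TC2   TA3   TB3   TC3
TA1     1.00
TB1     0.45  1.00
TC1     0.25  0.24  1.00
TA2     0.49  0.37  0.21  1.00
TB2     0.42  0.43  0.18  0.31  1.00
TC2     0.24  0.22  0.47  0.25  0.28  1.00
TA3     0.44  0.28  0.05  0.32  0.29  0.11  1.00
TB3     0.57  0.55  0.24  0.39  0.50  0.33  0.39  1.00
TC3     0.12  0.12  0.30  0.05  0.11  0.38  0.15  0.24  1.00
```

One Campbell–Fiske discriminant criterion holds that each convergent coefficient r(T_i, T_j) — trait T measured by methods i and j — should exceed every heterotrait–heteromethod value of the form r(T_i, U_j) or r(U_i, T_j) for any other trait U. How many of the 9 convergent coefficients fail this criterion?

3

Checking each validity diagonal entry against its comparison values:
TA (methods 1·2): 0.49 vs {0.42, 0.37, 0.24, 0.21} → pass.
TA (methods 1·3): 0.44 vs {0.57, 0.28, 0.12, 0.05} → fail.
TA (methods 2·3): 0.32 vs {0.39, 0.29, 0.05, 0.11} → fail.
TB (methods 1·2): 0.43 vs {0.37, 0.42, 0.22, 0.18} → pass.
TB (methods 1·3): 0.55 vs {0.28, 0.57, 0.12, 0.24} → fail.
TB (methods 2·3): 0.50 vs {0.29, 0.39, 0.11, 0.33} → pass.
TC (methods 1·2): 0.47 vs {0.21, 0.24, 0.18, 0.22} → pass.
TC (methods 1·3): 0.30 vs {0.05, 0.12, 0.24, 0.12} → pass.
TC (methods 2·3): 0.38 vs {0.11, 0.05, 0.33, 0.11} → pass.
3 of 9 fail.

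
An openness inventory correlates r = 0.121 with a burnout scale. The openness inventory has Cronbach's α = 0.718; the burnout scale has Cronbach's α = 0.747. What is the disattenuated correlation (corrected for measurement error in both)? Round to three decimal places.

0.165

r_true = r_obs / √(r_xx · r_yy) = 0.121 / √(0.718 × 0.747) = 0.121 / √0.536346 = 0.121 / 0.7324 ≈ 0.165.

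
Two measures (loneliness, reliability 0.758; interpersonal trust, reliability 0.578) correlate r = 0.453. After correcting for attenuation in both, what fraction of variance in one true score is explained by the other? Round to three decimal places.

Disattenuated r = 0.453 / √(0.758 × 0.578) = 0.453 / 0.6619 = 0.6844.
Shared true-score variance = 0.6844² = 0.4684 ≈ 0.468.

0.468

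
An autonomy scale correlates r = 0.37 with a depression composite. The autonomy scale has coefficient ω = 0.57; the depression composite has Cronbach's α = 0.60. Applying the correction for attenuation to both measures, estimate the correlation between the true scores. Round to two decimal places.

0.63

r_true = r_obs / √(r_xx · r_yy) = 0.37 / √(0.57 × 0.60) = 0.37 / √0.3420 = 0.37 / 0.5848 ≈ 0.63.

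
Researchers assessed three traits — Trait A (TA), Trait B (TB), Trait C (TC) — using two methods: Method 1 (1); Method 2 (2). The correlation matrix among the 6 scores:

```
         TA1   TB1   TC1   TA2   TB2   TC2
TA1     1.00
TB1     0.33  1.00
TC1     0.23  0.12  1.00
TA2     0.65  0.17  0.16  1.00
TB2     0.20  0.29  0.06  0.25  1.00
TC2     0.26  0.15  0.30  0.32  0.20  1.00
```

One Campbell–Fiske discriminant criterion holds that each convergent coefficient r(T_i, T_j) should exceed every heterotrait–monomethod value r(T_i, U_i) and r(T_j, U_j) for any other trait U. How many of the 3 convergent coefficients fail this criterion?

2

Each convergent coefficient versus the relevant comparison correlations:
TA (methods 1·2): 0.65 vs {0.33, 0.25, 0.23, 0.32} → pass.
TB (methods 1·2): 0.29 vs {0.33, 0.25, 0.12, 0.20} → fail.
TC (methods 1·2): 0.30 vs {0.23, 0.32, 0.12, 0.20} → fail.
2 of 3 fail.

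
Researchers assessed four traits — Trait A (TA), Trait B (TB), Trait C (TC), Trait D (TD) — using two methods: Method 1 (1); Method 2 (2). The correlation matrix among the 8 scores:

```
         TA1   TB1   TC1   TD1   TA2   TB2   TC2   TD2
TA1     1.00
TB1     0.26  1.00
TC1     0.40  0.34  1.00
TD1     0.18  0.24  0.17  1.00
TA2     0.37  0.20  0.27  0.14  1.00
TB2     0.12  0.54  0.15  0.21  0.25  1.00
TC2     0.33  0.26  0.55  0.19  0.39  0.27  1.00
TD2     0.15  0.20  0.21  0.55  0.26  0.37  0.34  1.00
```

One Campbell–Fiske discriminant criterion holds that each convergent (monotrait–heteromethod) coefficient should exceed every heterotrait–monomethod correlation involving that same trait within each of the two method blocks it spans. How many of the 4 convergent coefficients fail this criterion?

1

Each convergent coefficient versus the relevant comparison correlations:
TA (methods 1·2): 0.37 vs {0.26, 0.25, 0.40, 0.39, 0.18, 0.26} → fail.
TB (methods 1·2): 0.54 vs {0.26, 0.25, 0.34, 0.27, 0.24, 0.37} → pass.
TC (methods 1·2): 0.55 vs {0.40, 0.39, 0.34, 0.27, 0.17, 0.34} → pass.
TD (methods 1·2): 0.55 vs {0.18, 0.26, 0.24, 0.37, 0.17, 0.34} → pass.
1 of 4 fail.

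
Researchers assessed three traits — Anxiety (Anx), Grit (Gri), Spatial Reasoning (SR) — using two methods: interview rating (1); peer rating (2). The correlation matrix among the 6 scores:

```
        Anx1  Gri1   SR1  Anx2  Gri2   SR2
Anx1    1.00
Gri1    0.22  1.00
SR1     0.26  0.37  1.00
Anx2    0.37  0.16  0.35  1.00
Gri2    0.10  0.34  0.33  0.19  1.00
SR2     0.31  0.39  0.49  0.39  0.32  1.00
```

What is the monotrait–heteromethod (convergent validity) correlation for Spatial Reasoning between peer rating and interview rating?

Same trait (SR), different methods: r(SR2, SR1) = 0.49.

0.49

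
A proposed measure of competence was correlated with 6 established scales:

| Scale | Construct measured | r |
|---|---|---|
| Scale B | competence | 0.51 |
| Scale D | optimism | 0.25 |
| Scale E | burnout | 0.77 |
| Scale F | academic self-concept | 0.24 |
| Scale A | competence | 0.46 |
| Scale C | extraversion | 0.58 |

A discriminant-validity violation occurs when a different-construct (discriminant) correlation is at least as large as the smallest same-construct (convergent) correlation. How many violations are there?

Convergent (same construct = competence): Scale B, Scale A.
Smallest convergent = 0.46. Discriminant values: 0.25, 0.77, 0.24, 0.58; count ≥ 0.46 → 2.

2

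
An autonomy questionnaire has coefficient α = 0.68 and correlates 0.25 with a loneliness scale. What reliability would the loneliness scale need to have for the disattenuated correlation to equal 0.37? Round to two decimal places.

r_true = r_obs / √(r_xx · r_yy) ⇒ 0.37 = 0.25 / √(0.68 · r_yy).
√(0.68 · r_yy) = 0.25 / 0.37 = 0.6757; 0.68 · r_yy = 0.4566; r_yy = 0.4566 / 0.68 ≈ 0.67.

0.67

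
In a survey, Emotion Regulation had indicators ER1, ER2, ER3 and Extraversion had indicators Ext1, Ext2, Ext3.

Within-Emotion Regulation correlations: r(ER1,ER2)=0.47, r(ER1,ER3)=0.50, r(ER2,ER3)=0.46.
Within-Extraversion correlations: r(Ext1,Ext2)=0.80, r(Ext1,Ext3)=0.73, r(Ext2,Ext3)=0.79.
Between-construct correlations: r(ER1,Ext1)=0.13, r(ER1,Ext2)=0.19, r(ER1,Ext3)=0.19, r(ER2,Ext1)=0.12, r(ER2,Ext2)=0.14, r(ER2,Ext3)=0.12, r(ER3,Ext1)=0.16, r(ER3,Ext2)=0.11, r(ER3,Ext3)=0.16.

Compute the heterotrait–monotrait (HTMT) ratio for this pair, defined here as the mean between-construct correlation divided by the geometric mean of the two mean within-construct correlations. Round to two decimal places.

0.24

Mean heterotrait r = 1.32/9 = 0.1467.
Mean within-ER = 1.43/3 = 0.4767; mean within-Ext = 2.32/3 = 0.7733.
Geometric mean = √(0.4767 × 0.7733) = 0.6072.
HTMT = 0.1467 / 0.6072 = 0.24.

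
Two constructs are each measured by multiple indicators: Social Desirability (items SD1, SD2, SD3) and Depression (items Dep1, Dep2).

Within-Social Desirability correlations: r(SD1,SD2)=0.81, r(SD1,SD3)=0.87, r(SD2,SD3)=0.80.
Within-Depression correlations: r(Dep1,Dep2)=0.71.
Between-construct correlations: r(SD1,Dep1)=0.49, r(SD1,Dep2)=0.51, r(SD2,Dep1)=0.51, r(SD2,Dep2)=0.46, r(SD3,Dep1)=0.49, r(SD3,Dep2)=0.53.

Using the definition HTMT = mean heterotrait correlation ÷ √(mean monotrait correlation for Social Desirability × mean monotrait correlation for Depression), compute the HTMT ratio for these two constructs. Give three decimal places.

0.650

Mean between = 2.99/6 = 0.4983.
Mean within-SD = 2.48/3 = 0.8267; mean within-Dep = 0.71/1 = 0.7100.
Geometric mean = √(0.8267 × 0.7100) = 0.7661.
HTMT = 0.4983 / 0.7661 = 0.650.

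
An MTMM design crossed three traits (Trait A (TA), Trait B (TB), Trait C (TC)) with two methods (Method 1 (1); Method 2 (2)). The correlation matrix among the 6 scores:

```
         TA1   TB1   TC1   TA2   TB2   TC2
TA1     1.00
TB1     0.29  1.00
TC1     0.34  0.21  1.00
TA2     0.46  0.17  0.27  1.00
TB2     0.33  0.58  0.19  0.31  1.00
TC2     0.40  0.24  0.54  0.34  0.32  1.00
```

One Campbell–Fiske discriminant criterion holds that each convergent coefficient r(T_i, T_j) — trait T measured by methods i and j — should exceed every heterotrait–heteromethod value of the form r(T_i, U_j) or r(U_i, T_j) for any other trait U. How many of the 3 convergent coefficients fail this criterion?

0

Convergent coefficients and their comparison sets:
TA (methods 1·2): 0.46 vs {0.33, 0.17, 0.40, 0.27} → pass.
TB (methods 1·2): 0.58 vs {0.17, 0.33, 0.24, 0.19} → pass.
TC (methods 1·2): 0.54 vs {0.27, 0.40, 0.19, 0.24} → pass.
0 of 3 fail.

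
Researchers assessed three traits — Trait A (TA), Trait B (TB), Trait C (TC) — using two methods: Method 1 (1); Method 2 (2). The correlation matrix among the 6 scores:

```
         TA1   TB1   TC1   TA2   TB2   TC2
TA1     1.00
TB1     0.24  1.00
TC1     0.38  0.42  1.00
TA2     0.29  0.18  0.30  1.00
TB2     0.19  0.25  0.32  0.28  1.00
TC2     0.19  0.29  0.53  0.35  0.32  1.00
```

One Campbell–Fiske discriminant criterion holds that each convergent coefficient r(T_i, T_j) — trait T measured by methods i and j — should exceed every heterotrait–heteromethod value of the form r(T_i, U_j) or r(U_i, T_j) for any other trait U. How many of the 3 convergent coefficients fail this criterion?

Checking each validity diagonal entry against its comparison values:
TA (methods 1·2): 0.29 vs {0.19, 0.18, 0.19, 0.30} → fail.
TB (methods 1·2): 0.25 vs {0.18, 0.19, 0.29, 0.32} → fail.
TC (methods 1·2): 0.53 vs {0.30, 0.19, 0.32, 0.29} → pass.
2 of 3 fail.

2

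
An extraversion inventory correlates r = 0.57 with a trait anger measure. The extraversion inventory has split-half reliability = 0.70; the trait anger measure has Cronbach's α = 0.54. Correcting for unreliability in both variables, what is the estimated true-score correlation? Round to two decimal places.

r_true = r_obs / √(r_xx · r_yy) = 0.57 / √(0.70 × 0.54) = 0.57 / √0.3780 = 0.57 / 0.6148 ≈ 0.93.

0.93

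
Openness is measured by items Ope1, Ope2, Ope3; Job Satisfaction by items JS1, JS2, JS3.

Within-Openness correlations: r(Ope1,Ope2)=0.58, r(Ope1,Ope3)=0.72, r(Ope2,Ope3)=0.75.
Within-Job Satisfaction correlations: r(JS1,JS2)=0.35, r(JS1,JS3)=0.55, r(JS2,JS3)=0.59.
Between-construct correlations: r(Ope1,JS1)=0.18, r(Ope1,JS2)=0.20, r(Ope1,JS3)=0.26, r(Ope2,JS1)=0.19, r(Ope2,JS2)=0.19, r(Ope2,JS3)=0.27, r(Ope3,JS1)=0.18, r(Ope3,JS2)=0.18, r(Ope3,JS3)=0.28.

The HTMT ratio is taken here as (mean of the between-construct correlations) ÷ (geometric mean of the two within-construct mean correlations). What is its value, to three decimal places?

0.368

Mean heterotrait r = 1.93/9 = 0.2144.
Mean within-Ope = 2.05/3 = 0.6833; mean within-JS = 1.49/3 = 0.4967.
Geometric mean = √(0.6833 × 0.4967) = 0.5826.
HTMT = 0.2144 / 0.5826 = 0.368.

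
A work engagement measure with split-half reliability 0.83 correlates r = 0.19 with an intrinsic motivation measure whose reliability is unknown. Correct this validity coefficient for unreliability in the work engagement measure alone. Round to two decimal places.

0.21

Single correction: r_c = r_obs / √r_xx = 0.19 / √0.83 = 0.19 / 0.9110 ≈ 0.21.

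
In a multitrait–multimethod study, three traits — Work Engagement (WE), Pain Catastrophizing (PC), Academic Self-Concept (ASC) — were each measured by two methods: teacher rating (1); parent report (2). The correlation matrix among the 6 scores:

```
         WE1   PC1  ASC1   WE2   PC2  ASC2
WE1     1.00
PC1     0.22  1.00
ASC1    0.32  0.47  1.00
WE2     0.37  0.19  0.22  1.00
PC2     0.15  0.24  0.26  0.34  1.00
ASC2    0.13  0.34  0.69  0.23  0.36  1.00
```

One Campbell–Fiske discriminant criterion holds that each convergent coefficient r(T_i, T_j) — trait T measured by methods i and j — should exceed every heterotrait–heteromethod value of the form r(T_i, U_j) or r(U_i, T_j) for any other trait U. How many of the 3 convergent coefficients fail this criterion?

Checking each validity diagonal entry against its comparison values:
WE (methods 1·2): 0.37 vs {0.15, 0.19, 0.13, 0.22} → pass.
PC (methods 1·2): 0.24 vs {0.19, 0.15, 0.34, 0.26} → fail.
ASC (methods 1·2): 0.69 vs {0.22, 0.13, 0.26, 0.34} → pass.
1 of 3 fail.

1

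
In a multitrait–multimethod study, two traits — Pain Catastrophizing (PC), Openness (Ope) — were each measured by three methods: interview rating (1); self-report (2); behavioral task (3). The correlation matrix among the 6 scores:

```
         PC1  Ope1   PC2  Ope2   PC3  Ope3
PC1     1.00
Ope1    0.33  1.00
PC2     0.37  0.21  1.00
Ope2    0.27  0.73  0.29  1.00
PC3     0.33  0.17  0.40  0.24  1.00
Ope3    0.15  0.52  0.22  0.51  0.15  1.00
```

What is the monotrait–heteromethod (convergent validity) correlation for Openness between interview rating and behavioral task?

0.52

Same trait (Ope), different methods: r(Ope1, Ope3) = 0.52.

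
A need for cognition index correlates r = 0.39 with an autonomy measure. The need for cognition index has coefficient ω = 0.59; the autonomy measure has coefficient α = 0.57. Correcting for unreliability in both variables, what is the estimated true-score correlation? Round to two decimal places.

r_true = r_obs / √(r_xx · r_yy) = 0.39 / √(0.59 × 0.57) = 0.39 / √0.3363 = 0.39 / 0.5799 ≈ 0.67.

0.67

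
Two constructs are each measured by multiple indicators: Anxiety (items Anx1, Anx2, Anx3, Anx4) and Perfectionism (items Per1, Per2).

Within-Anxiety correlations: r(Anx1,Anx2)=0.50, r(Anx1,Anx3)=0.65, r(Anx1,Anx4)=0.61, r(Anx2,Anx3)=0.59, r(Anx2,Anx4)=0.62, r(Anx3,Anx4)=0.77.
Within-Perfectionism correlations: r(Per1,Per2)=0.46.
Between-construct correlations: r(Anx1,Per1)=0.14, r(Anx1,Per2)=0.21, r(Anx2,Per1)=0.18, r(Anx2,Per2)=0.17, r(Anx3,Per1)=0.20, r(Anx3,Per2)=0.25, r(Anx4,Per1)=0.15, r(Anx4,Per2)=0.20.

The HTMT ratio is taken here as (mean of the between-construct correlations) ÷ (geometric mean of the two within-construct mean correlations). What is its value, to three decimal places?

0.350

Mean between = 1.50/8 = 0.1875.
Mean within-Anx = 3.74/6 = 0.6233; mean within-Per = 0.46/1 = 0.4600.
Geometric mean = √(0.6233 × 0.4600) = 0.5355.
HTMT = 0.1875 / 0.5355 = 0.350.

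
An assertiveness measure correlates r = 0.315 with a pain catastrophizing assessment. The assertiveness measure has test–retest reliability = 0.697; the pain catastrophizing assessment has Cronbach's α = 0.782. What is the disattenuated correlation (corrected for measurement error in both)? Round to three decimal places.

r_true = r_obs / √(r_xx · r_yy) = 0.315 / √(0.697 × 0.782) = 0.315 / √0.545054 = 0.315 / 0.7383 ≈ 0.427.

0.427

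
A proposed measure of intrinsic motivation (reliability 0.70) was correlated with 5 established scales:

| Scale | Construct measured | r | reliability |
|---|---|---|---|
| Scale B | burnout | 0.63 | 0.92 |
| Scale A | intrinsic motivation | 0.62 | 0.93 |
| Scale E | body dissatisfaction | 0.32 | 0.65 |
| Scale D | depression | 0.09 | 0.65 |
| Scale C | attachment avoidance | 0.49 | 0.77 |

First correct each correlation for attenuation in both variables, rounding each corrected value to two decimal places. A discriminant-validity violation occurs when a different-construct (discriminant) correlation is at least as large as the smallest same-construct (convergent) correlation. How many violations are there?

1

Disattenuated r (r / √(r_scale · r_new)):
  Scale B (disc): 0.63 / √(0.92·0.70) = 0.79
  Scale A (conv): 0.62 / √(0.93·0.70) = 0.77
  Scale E (disc): 0.32 / √(0.65·0.70) = 0.47
  Scale D (disc): 0.09 / √(0.65·0.70) = 0.13
  Scale C (disc): 0.49 / √(0.77·0.70) = 0.67
Smallest convergent = 0.77. Discriminant values: 0.79, 0.47, 0.13, 0.67; count ≥ 0.77 → 1.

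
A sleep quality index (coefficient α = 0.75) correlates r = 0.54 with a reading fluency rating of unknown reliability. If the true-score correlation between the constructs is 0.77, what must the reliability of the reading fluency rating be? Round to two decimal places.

r_true = r_obs / √(r_xx · r_yy) ⇒ 0.77 = 0.54 / √(0.75 · r_yy).
√(0.75 · r_yy) = 0.54 / 0.77 = 0.7013; 0.75 · r_yy = 0.4918; r_yy = 0.4918 / 0.75 ≈ 0.66.

0.66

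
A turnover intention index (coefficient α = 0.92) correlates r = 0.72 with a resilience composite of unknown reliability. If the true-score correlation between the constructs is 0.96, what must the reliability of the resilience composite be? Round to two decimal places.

0.61

r_true = r_obs / √(r_xx · r_yy) ⇒ 0.96 = 0.72 / √(0.92 · r_yy).
√(0.92 · r_yy) = 0.72 / 0.96 = 0.7500; 0.92 · r_yy = 0.5625; r_yy = 0.5625 / 0.92 ≈ 0.61.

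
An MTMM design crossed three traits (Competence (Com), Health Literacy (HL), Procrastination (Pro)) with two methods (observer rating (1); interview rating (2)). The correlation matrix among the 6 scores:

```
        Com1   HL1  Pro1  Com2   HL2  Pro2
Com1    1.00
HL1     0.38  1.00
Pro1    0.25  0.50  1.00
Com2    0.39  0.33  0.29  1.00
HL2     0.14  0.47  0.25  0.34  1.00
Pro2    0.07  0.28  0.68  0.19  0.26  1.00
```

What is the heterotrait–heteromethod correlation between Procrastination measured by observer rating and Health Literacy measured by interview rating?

Different traits and methods: r(Pro1, HL2) = 0.25.

0.25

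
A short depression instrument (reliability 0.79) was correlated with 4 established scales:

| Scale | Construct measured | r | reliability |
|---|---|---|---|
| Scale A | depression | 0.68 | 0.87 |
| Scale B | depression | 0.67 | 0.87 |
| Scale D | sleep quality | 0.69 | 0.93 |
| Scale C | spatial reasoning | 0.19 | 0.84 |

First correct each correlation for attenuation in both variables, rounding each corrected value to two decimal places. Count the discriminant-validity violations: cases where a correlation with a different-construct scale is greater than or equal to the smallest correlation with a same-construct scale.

0

Disattenuated r (r / √(r_scale · r_new)):
  Scale A (conv): 0.68 / √(0.87·0.79) = 0.82
  Scale B (conv): 0.67 / √(0.87·0.79) = 0.81
  Scale D (disc): 0.69 / √(0.93·0.79) = 0.80
  Scale C (disc): 0.19 / √(0.84·0.79) = 0.23
Smallest convergent = 0.81. Discriminant values: 0.80, 0.23; count ≥ 0.81 → 0.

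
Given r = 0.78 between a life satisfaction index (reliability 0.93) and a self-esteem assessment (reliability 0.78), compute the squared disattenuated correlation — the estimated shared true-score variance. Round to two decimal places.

0.84

Disattenuated r = 0.78 / √(0.93 × 0.78) = 0.78 / 0.8517 = 0.9158.
Shared true-score variance = 0.9158² = 0.8387 ≈ 0.84.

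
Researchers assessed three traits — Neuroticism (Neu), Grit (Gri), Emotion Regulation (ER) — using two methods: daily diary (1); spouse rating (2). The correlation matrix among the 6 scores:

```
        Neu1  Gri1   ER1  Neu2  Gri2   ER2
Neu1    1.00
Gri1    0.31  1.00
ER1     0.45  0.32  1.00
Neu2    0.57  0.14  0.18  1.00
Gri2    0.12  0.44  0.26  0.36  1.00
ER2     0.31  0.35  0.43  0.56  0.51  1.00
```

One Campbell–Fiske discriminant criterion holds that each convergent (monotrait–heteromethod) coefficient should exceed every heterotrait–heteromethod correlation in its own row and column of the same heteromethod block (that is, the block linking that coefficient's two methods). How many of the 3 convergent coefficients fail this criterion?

Checking each validity diagonal entry against its comparison values:
Neu (methods 1·2): 0.57 vs {0.12, 0.14, 0.31, 0.18} → pass.
Gri (methods 1·2): 0.44 vs {0.14, 0.12, 0.35, 0.26} → pass.
ER (methods 1·2): 0.43 vs {0.18, 0.31, 0.26, 0.35} → pass.
0 of 3 fail.

0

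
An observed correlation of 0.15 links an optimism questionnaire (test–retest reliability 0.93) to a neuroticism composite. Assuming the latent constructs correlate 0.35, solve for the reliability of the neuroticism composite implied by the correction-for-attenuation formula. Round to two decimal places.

r_true = r_obs / √(r_xx · r_yy) ⇒ 0.35 = 0.15 / √(0.93 · r_yy).
√(0.93 · r_yy) = 0.15 / 0.35 = 0.4286; 0.93 · r_yy = 0.1837; r_yy = 0.1837 / 0.93 ≈ 0.20.

0.20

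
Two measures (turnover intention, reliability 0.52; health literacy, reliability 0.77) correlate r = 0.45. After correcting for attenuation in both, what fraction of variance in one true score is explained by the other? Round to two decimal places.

0.51

Disattenuated r = 0.45 / √(0.52 × 0.77) = 0.45 / 0.6328 = 0.7111.
Shared true-score variance = 0.7111² = 0.5057 ≈ 0.51.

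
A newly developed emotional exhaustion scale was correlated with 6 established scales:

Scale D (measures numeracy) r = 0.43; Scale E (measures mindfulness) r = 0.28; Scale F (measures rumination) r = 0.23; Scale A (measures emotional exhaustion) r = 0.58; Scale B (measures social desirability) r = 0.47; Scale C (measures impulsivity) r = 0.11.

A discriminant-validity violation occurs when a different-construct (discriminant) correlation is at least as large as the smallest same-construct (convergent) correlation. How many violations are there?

0

Convergent (same construct = emotional exhaustion): Scale A.
Smallest convergent = 0.58. Discriminant values: 0.43, 0.28, 0.23, 0.47, 0.11; count ≥ 0.58 → 0.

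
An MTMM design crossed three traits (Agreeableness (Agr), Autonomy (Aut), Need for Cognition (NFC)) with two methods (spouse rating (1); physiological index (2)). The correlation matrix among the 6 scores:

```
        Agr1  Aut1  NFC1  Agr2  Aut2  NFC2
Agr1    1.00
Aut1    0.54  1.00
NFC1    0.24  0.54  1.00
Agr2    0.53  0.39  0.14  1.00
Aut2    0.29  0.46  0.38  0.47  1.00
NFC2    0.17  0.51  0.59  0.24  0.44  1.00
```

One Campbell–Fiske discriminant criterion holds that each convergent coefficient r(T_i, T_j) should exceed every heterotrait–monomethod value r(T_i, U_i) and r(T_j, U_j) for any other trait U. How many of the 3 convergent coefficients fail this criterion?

Each convergent coefficient versus the relevant comparison correlations:
Agr (methods 1·2): 0.53 vs {0.54, 0.47, 0.24, 0.24} → fail.
Aut (methods 1·2): 0.46 vs {0.54, 0.47, 0.54, 0.44} → fail.
NFC (methods 1·2): 0.59 vs {0.24, 0.24, 0.54, 0.44} → pass.
2 of 3 fail.

2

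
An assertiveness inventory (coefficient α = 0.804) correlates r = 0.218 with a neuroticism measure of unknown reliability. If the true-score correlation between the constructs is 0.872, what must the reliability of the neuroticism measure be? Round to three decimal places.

r_true = r_obs / √(r_xx · r_yy) ⇒ 0.872 = 0.218 / √(0.804 · r_yy).
√(0.804 · r_yy) = 0.218 / 0.872 = 0.2500; 0.804 · r_yy = 0.0625; r_yy = 0.0625 / 0.804 ≈ 0.078.

0.078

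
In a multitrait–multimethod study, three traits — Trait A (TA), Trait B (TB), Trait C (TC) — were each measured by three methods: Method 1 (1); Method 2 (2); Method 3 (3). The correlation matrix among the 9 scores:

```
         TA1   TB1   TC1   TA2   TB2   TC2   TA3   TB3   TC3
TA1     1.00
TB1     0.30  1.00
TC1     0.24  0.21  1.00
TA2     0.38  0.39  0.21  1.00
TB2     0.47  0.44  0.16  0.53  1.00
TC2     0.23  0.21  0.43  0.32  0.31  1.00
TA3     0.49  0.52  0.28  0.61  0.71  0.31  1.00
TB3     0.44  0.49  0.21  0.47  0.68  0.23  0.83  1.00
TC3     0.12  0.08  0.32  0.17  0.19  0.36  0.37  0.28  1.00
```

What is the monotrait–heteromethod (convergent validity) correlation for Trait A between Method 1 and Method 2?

0.38

Same trait (TA), different methods: r(TA1, TA2) = 0.38.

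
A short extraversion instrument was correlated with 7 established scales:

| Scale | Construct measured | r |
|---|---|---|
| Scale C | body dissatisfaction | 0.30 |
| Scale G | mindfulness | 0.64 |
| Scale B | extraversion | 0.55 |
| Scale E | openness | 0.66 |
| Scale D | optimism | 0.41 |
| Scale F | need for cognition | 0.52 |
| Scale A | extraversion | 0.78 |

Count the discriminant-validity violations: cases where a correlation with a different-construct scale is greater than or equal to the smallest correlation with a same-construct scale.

Convergent (same construct = extraversion): Scale B, Scale A.
Smallest convergent = 0.55. Discriminant values: 0.30, 0.64, 0.66, 0.41, 0.52; count ≥ 0.55 → 2.

2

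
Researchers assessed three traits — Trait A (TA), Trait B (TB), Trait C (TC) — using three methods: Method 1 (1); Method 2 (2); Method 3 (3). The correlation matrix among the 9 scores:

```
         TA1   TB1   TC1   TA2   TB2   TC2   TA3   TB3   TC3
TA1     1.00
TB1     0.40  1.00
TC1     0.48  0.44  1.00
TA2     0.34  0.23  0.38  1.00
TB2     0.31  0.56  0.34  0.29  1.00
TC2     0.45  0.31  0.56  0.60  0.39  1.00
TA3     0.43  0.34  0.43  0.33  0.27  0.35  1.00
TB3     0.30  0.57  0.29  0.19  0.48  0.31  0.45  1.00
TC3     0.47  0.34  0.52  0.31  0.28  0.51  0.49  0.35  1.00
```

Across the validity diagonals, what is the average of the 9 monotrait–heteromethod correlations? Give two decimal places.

0.48

Convergent values: 0.34, 0.43, 0.33, 0.56, 0.57, 0.48, 0.56, 0.52, 0.51; mean = 4.30/9 = 0.48.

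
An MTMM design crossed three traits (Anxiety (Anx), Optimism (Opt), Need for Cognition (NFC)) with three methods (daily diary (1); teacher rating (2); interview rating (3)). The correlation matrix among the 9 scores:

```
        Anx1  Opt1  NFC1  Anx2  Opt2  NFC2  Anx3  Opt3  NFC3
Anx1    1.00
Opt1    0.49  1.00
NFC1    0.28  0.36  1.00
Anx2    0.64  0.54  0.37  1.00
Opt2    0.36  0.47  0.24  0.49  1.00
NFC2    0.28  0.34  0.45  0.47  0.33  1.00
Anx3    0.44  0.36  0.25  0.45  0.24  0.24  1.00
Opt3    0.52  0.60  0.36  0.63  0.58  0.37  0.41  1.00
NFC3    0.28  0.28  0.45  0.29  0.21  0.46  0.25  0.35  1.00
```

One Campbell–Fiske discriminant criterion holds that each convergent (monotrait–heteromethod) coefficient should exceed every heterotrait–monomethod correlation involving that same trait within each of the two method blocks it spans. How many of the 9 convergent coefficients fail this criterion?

5

Each convergent coefficient versus the relevant comparison correlations:
Anx (methods 1·2): 0.64 vs {0.49, 0.49, 0.28, 0.47} → pass.
Anx (methods 1·3): 0.44 vs {0.49, 0.41, 0.28, 0.25} → fail.
Anx (methods 2·3): 0.45 vs {0.49, 0.41, 0.47, 0.25} → fail.
Opt (methods 1·2): 0.47 vs {0.49, 0.49, 0.36, 0.33} → fail.
Opt (methods 1·3): 0.60 vs {0.49, 0.41, 0.36, 0.35} → pass.
Opt (methods 2·3): 0.58 vs {0.49, 0.41, 0.33, 0.35} → pass.
NFC (methods 1·2): 0.45 vs {0.28, 0.47, 0.36, 0.33} → fail.
NFC (methods 1·3): 0.45 vs {0.28, 0.25, 0.36, 0.35} → pass.
NFC (methods 2·3): 0.46 vs {0.47, 0.25, 0.33, 0.35} → fail.
5 of 9 fail.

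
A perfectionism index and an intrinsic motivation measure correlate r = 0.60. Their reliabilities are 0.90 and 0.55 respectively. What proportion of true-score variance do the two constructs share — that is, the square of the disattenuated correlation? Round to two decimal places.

Disattenuated r = 0.60 / √(0.90 × 0.55) = 0.60 / 0.7036 = 0.8528.
Shared true-score variance = 0.8528² = 0.7273 ≈ 0.73.

0.73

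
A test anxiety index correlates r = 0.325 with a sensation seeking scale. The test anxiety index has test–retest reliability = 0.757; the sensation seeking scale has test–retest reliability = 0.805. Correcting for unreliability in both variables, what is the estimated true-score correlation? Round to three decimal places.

r_true = r_obs / √(r_xx · r_yy) = 0.325 / √(0.757 × 0.805) = 0.325 / √0.609385 = 0.325 / 0.7806 ≈ 0.416.

0.416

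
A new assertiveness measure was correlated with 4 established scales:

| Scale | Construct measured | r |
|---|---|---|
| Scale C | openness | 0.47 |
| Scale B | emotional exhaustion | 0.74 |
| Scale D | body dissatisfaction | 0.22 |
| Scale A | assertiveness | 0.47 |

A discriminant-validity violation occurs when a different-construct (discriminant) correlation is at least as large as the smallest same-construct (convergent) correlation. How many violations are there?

Convergent (same construct = assertiveness): Scale A.
Smallest convergent = 0.47. Discriminant values: 0.47, 0.74, 0.22; count ≥ 0.47 → 2.

2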